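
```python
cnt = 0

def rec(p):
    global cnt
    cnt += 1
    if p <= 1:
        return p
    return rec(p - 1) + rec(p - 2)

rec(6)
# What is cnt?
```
Call trace (a repeated sub-call is expanded the first time; later identical calls just restate its return value):
rec(p=6)
  rec(p=5)
    rec(p=4)
      rec(p=3)
        rec(p=2)
          rec(p=1)
          -> return 1
          rec(p=0)
          -> return 0
        -> return 1
        rec(p=1)
        -> return 1
      -> return 2
      rec(p=2) -> return 1  (same call as traced above)
    -> return 3
    rec(p=3) -> return 2  (same call as traced above)
  -> return 5
  rec(p=4) -> return 3  (same call as traced above)
-> return 8

cnt is incremented once per call, so count the calls in each subtree. Let C(p) = number of calls made by rec(p).
C(0) = C(1) = 1 (base case, no recursion); C(p) = 1 + C(p - 1) + C(p - 2) otherwise.
C(2) = 1 + C(1) + C(0) = 1 + 1 + 1 = 3
C(3) = 1 + C(2) + C(1) = 1 + 3 + 1 = 5
C(4) = 1 + C(3) + C(2) = 1 + 5 + 3 = 9
C(5) = 1 + C(4) + C(3) = 1 + 9 + 5 = 15
C(6) = 1 + C(5) + C(4) = 1 + 15 + 9 = 25
cnt = C(6) = 25

Final answer: 25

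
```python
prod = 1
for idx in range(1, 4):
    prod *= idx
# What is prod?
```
Trace:
  prod=1
  prod=1, idx=1
  prod=2, idx=2
  prod=6, idx=3

Final answer: 6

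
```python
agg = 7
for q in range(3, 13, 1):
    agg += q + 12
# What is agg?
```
Trace:
  agg=7
  agg=22, q=3
  agg=38, q=4
  agg=55, q=5
  agg=73, q=6
  agg=92, q=7
  agg=112, q=8
  agg=133, q=9
  agg=155, q=10
  agg=178, q=11
  agg=202, q=12

Final answer: 202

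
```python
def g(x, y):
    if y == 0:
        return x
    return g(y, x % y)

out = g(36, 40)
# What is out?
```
Call trace:
g(x=36, y=40)
  g(x=40, y=36)
    g(x=36, y=4)
      g(x=4, y=0)
      -> return 4
    -> return 4
  -> return 4
-> return 4

Final answer: 4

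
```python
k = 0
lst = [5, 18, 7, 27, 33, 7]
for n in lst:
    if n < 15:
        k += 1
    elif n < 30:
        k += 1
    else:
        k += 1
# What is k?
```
Trace:
  k=0
  k=1, n=5
  k=2, n=18
  k=3, n=7
  k=4, n=27
  k=5, n=33
  k=6, n=7

Final answer: 6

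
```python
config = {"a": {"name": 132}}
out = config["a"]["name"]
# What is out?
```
Trace:
  config={'a': {'name': 132}}
  config={'a': {'name': 132}}, out=132

Final answer: 132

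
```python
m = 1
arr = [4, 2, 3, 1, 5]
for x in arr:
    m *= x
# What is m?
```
Trace:
  m=1
  m=4, x=4
  m=8, x=2
  m=24, x=3
  m=24, x=1
  m=120, x=5

Final answer: 120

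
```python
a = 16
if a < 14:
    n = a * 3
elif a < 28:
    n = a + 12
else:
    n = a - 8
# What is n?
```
Trace:
  a=16
  a=16, n=28

Final answer: 28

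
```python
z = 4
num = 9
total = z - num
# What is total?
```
Trace:
  z=4
  z=4, num=9
  z=4, num=9, total=-5

Final answer: -5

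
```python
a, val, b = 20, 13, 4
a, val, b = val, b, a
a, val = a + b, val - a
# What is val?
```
Trace:
  a=20, val=13, b=4
  a=13, val=4, b=20
  a=33, val=-9, b=20

Final answer: -9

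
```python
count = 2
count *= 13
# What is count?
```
Trace:
  count=2
  count=26

Final answer: 26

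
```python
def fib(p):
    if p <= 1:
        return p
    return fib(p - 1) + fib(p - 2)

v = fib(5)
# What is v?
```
Call trace (a repeated sub-call is expanded the first time; later identical calls just restate its return value):
fib(p=5)
  fib(p=4)
    fib(p=3)
      fib(p=2)
        fib(p=1)
        -> return 1
        fib(p=0)
        -> return 0
      -> return 1
      fib(p=1)
      -> return 1
    -> return 2
    fib(p=2) -> return 1  (same call as traced above)
  -> return 3
  fib(p=3) -> return 2  (same call as traced above)
-> return 5

Final answer: 5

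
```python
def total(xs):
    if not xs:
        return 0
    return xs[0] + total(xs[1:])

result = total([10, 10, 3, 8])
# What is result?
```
Call trace:
total(xs=[10, 10, 3, 8])
  total(xs=[10, 3, 8])
    total(xs=[3, 8])
      total(xs=[8])
        total(xs=[])
        -> return 0
      -> return 8
    -> return 11
  -> return 21
-> return 31

Final answer: 31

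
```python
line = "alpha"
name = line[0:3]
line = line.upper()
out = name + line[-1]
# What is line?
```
Trace:
  line='alpha'
  line='alpha', name='alp'
  line='ALPHA', name='alp'
  line='ALPHA', name='alp', out='alpA'

Final answer: 'ALPHA'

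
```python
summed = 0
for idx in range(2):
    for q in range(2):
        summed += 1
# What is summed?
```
Trace:
  summed=0
  summed=1, idx=0, q=0
  summed=2, idx=0, q=1
  summed=3, idx=1, q=0
  summed=4, idx=1, q=1

Final answer: 4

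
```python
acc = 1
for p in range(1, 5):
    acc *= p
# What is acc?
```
Trace:
  acc=1
  acc=1, p=1
  acc=2, p=2
  acc=6, p=3
  acc=24, p=4

Final answer: 24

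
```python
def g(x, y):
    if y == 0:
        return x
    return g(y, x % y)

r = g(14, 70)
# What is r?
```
Call trace:
g(x=14, y=70)
  g(x=70, y=14)
    g(x=14, y=0)
    -> return 14
  -> return 14
-> return 14

Final answer: 14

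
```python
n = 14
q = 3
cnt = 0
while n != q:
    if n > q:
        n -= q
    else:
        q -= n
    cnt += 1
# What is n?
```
Trace:
  n=14
  n=14, q=3
  n=14, q=3, cnt=0
  n=11, q=3, cnt=1
  n=8, q=3, cnt=2
  n=5, q=3, cnt=3
  n=2, q=3, cnt=4
  n=2, q=1, cnt=5
  n=1, q=1, cnt=6

Final answer: 1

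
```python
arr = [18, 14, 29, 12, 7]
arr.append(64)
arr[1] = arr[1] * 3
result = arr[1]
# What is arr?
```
Trace:
  arr=[18, 14, 29, 12, 7]
  arr=[18, 14, 29, 12, 7, 64]
  arr=[18, 42, 29, 12, 7, 64]
  arr=[18, 42, 29, 12, 7, 64], result=42

Final answer: [18, 42, 29, 12, 7, 64]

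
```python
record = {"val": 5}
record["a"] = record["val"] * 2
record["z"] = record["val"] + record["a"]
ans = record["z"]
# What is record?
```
Trace:
  record={'val': 5}
  record={'val': 5, 'a': 10}
  record={'val': 5, 'a': 10, 'z': 15}
  record={'val': 5, 'a': 10, 'z': 15}, ans=15

Final answer: {'val': 5, 'a': 10, 'z': 15}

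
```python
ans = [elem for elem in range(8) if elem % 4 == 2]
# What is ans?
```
Trace:
  elem=0
  elem=1
  elem=2
  elem=3
  elem=4
  elem=5
  elem=6
  elem=7
  ans=[2, 6]

Final answer: [2, 6]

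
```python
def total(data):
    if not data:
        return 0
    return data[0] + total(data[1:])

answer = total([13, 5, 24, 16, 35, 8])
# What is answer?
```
Call trace:
total(data=[13, 5, 24, 16, 35, 8])
  total(data=[5, 24, 16, 35, 8])
    total(data=[24, 16, 35, 8])
      total(data=[16, 35, 8])
        total(data=[35, 8])
          total(data=[8])
            total(data=[])
            -> return 0
          -> return 8
        -> return 43
      -> return 59
    -> return 83
  -> return 88
-> return 101

Final answer: 101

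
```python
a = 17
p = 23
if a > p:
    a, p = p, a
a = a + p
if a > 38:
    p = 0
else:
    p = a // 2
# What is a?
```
Trace:
  a=17
  a=17, p=23
  a=17, p=23
  a=40, p=23
  a=40, p=0

Final answer: 40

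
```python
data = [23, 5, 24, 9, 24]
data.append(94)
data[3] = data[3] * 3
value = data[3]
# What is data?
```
Trace:
  data=[23, 5, 24, 9, 24]
  data=[23, 5, 24, 9, 24, 94]
  data=[23, 5, 24, 27, 24, 94]
  data=[23, 5, 24, 27, 24, 94], value=27

Final answer: [23, 5, 24, 27, 24, 94]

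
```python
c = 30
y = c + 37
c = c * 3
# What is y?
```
Trace:
  c=30
  c=30, y=67
  c=90, y=67

Final answer: 67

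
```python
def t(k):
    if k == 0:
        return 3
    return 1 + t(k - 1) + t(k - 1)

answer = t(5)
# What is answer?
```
Call trace (a repeated sub-call is expanded the first time; later identical calls just restate its return value):
t(k=5)
  t(k=4)
    t(k=3)
      t(k=2)
        t(k=1)
          t(k=0)
          -> return 3
          t(k=0)
          -> return 3
        -> return 7
        t(k=1) -> return 7  (same call as traced above)
      -> return 15
      t(k=2) -> return 15  (same call as traced above)
    -> return 31
    t(k=3) -> return 31  (same call as traced above)
  -> return 63
  t(k=4) -> return 63  (same call as traced above)
-> return 127

Final answer: 127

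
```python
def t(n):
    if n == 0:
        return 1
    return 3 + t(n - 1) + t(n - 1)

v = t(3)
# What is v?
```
Call trace (a repeated sub-call is expanded the first time; later identical calls just restate its return value):
t(n=3)
  t(n=2)
    t(n=1)
      t(n=0)
      -> return 1
      t(n=0)
      -> return 1
    -> return 5
    t(n=1) -> return 5  (same call as traced above)
  -> return 13
  t(n=2) -> return 13  (same call as traced above)
-> return 29

Final answer: 29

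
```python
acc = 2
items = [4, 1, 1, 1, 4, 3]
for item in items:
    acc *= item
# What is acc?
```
Trace:
  acc=2
  acc=8, item=4
  acc=8, item=1
  acc=8, item=1
  acc=8, item=1
  acc=32, item=4
  acc=96, item=3

Final answer: 96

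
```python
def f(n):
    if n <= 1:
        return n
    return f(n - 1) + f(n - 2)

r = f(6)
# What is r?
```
Call trace (a repeated sub-call is expanded the first time; later identical calls just restate its return value):
f(n=6)
  f(n=5)
    f(n=4)
      f(n=3)
        f(n=2)
          f(n=1)
          -> return 1
          f(n=0)
          -> return 0
        -> return 1
        f(n=1)
        -> return 1
      -> return 2
      f(n=2) -> return 1  (same call as traced above)
    -> return 3
    f(n=3) -> return 2  (same call as traced above)
  -> return 5
  f(n=4) -> return 3  (same call as traced above)
-> return 8

Final answer: 8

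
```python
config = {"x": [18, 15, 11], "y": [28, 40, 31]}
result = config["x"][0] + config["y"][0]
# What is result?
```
Trace:
  config={'x': [18, 15, 11], 'y': [28, 40, 31]}
  config={'x': [18, 15, 11], 'y': [28, 40, 31]}, result=46

Final answer: 46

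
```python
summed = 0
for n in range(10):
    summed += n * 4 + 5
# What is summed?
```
Trace:
  summed=0
  summed=5, n=0
  summed=14, n=1
  summed=27, n=2
  summed=44, n=3
  summed=65, n=4
  summed=90, n=5
  summed=119, n=6
  summed=152, n=7
  summed=189, n=8
  summed=230, n=9

Final answer: 230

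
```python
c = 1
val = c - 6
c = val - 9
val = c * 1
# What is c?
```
Trace:
  c=1
  c=1, val=-5
  c=-14, val=-5
  c=-14, val=-14

Final answer: -14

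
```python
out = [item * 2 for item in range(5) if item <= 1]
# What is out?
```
Trace:
  item=0
  item=1
  item=2
  item=3
  item=4
  out=[0, 2]

Final answer: [0, 2]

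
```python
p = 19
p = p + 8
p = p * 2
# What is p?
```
Trace:
  p=19
  p=27
  p=54

Final answer: 54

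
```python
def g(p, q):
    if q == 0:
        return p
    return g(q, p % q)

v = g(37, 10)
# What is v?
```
Call trace:
g(p=37, q=10)
  g(p=10, q=7)
    g(p=7, q=3)
      g(p=3, q=1)
        g(p=1, q=0)
        -> return 1
      -> return 1
    -> return 1
  -> return 1
-> return 1

Final answer: 1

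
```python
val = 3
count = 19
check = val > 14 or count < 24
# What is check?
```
Trace:
  val=3
  val=3, count=19
  val=3, count=19, check=True

Final answer: True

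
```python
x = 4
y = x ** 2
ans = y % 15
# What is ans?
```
Trace:
  x=4
  x=4, y=16
  x=4, y=16, ans=1

Final answer: 1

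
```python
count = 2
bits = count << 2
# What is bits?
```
Trace:
  count=2
  count=2, bits=8

Final answer: 8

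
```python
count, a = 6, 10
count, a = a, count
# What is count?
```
Trace:
  count=6, a=10
  count=10, a=6

Final answer: 10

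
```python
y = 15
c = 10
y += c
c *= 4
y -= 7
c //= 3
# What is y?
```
Trace:
  y=15
  y=15, c=10
  y=25, c=10
  y=25, c=40
  y=18, c=40
  y=18, c=13

Final answer: 18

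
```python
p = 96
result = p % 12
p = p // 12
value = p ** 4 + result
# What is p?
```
Trace:
  p=96
  p=96, result=0
  p=8, result=0
  p=8, result=0, value=4096

Final answer: 8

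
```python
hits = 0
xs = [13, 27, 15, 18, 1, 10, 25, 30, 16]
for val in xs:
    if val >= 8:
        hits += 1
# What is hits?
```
Trace:
  hits=0
  hits=1, val=13
  hits=2, val=27
  hits=3, val=15
  hits=4, val=18
  hits=4, val=1
  hits=5, val=10
  hits=6, val=25
  hits=7, val=30
  hits=8, val=16

Final answer: 8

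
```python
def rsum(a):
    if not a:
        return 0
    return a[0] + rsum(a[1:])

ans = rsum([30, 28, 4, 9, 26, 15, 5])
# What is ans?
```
Call trace:
rsum(a=[30, 28, 4, 9, 26, 15, 5])
  rsum(a=[28, 4, 9, 26, 15, 5])
    rsum(a=[4, 9, 26, 15, 5])
      rsum(a=[9, 26, 15, 5])
        rsum(a=[26, 15, 5])
          rsum(a=[15, 5])
            rsum(a=[5])
              rsum(a=[])
              -> return 0
            -> return 5
          -> return 20
        -> return 46
      -> return 55
    -> return 59
  -> return 87
-> return 117

Final answer: 117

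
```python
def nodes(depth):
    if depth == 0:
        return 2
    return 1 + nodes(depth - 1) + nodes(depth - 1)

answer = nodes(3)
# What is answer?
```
Call trace (a repeated sub-call is expanded the first time; later identical calls just restate its return value):
nodes(depth=3)
  nodes(depth=2)
    nodes(depth=1)
      nodes(depth=0)
      -> return 2
      nodes(depth=0)
      -> return 2
    -> return 5
    nodes(depth=1) -> return 5  (same call as traced above)
  -> return 11
  nodes(depth=2) -> return 11  (same call as traced above)
-> return 23

Final answer: 23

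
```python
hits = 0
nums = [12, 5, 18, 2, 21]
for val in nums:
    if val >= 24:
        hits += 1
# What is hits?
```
Trace:
  hits=0
  hits=0, val=12
  hits=0, val=5
  hits=0, val=18
  hits=0, val=2
  hits=0, val=21

Final answer: 0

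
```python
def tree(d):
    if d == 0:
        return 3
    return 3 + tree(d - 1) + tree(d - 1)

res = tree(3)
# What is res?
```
Call trace (a repeated sub-call is expanded the first time; later identical calls just restate its return value):
tree(d=3)
  tree(d=2)
    tree(d=1)
      tree(d=0)
      -> return 3
      tree(d=0)
      -> return 3
    -> return 9
    tree(d=1) -> return 9  (same call as traced above)
  -> return 21
  tree(d=2) -> return 21  (same call as traced above)
-> return 45

Final answer: 45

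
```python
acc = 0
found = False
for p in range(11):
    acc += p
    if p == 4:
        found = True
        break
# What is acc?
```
Trace:
  acc=0
  acc=0, found=False
  acc=0, found=False, p=0
  acc=1, found=False, p=1
  acc=3, found=False, p=2
  acc=6, found=False, p=3
  acc=10, found=True, p=4

Final answer: 10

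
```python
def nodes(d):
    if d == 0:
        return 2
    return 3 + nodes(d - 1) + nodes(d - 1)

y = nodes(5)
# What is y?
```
Call trace (a repeated sub-call is expanded the first time; later identical calls just restate its return value):
nodes(d=5)
  nodes(d=4)
    nodes(d=3)
      nodes(d=2)
        nodes(d=1)
          nodes(d=0)
          -> return 2
          nodes(d=0)
          -> return 2
        -> return 7
        nodes(d=1) -> return 7  (same call as traced above)
      -> return 17
      nodes(d=2) -> return 17  (same call as traced above)
    -> return 37
    nodes(d=3) -> return 37  (same call as traced above)
  -> return 77
  nodes(d=4) -> return 77  (same call as traced above)
-> return 157

Final answer: 157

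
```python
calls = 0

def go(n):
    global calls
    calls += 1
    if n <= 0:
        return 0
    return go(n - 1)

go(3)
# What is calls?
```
Call trace:
go(n=3)
  go(n=2)
    go(n=1)
      go(n=0)
      -> return 0
    -> return 0
  -> return 0
-> return 0

calls is incremented once per call. go is entered once for each n = 3, 2, 1, 0 (the n <= 0 call returns without recursing), i.e. 3 + 1 calls.
calls = 4

Final answer: 4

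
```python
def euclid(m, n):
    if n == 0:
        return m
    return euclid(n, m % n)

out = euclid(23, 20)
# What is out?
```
Call trace:
euclid(m=23, n=20)
  euclid(m=20, n=3)
    euclid(m=3, n=2)
      euclid(m=2, n=1)
        euclid(m=1, n=0)
        -> return 1
      -> return 1
    -> return 1
  -> return 1
-> return 1

Final answer: 1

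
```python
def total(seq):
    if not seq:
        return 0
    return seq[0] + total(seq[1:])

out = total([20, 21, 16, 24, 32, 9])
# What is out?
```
Call trace:
total(seq=[20, 21, 16, 24, 32, 9])
  total(seq=[21, 16, 24, 32, 9])
    total(seq=[16, 24, 32, 9])
      total(seq=[24, 32, 9])
        total(seq=[32, 9])
          total(seq=[9])
            total(seq=[])
            -> return 0
          -> return 9
        -> return 41
      -> return 65
    -> return 81
  -> return 102
-> return 122

Final answer: 122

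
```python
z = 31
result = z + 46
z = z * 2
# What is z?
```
Trace:
  z=31
  z=31, result=77
  z=62, result=77

Final answer: 62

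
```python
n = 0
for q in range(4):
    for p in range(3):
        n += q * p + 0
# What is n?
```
Trace:
  n=0
  n=0, q=0, p=0
  n=0, q=0, p=1
  n=0, q=0, p=2
  n=0, q=1, p=0
  n=1, q=1, p=1
  n=3, q=1, p=2
  n=3, q=2, p=0
  n=5, q=2, p=1
  n=9, q=2, p=2
  n=9, q=3, p=0
  n=12, q=3, p=1
  n=18, q=3, p=2

Final answer: 18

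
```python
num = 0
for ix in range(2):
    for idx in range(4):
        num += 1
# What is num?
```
Trace:
  num=0
  num=1, ix=0, idx=0
  num=2, ix=0, idx=1
  num=3, ix=0, idx=2
  num=4, ix=0, idx=3
  num=5, ix=1, idx=0
  num=6, ix=1, idx=1
  num=7, ix=1, idx=2
  num=8, ix=1, idx=3

Final answer: 8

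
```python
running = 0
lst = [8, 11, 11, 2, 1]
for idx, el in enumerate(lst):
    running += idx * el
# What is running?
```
Trace:
  running=0
  running=0, idx=0, el=8
  running=11, idx=1, el=11
  running=33, idx=2, el=11
  running=39, idx=3, el=2
  running=43, idx=4, el=1

Final answer: 43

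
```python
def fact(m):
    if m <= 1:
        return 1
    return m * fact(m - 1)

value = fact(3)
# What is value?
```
Call trace:
fact(m=3)
  fact(m=2)
    fact(m=1)
    -> return 1
  -> return 2
-> return 6

Final answer: 6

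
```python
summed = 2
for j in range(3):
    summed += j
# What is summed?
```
Trace:
  summed=2
  summed=2, j=0
  summed=3, j=1
  summed=5, j=2

Final answer: 5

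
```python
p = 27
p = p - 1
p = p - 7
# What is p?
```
Trace:
  p=27
  p=26
  p=19

Final answer: 19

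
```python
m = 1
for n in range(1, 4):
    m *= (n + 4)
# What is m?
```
Trace:
  m=1
  m=5, n=1
  m=30, n=2
  m=210, n=3

Final answer: 210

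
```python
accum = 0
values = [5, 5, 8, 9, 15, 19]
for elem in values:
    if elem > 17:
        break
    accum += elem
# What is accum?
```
Trace:
  accum=0
  accum=5, elem=5
  accum=10, elem=5
  accum=18, elem=8
  accum=27, elem=9
  accum=42, elem=15
  accum=42, elem=19

Final answer: 42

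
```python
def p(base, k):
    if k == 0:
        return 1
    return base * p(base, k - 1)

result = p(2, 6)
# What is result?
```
Call trace:
p(base=2, k=6)
  p(base=2, k=5)
    p(base=2, k=4)
      p(base=2, k=3)
        p(base=2, k=2)
          p(base=2, k=1)
            p(base=2, k=0)
            -> return 1
          -> return 2
        -> return 4
      -> return 8
    -> return 16
  -> return 32
-> return 64

Final answer: 64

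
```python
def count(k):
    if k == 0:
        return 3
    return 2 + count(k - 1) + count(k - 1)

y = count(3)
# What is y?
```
Call trace (a repeated sub-call is expanded the first time; later identical calls just restate its return value):
count(k=3)
  count(k=2)
    count(k=1)
      count(k=0)
      -> return 3
      count(k=0)
      -> return 3
    -> return 8
    count(k=1) -> return 8  (same call as traced above)
  -> return 18
  count(k=2) -> return 18  (same call as traced above)
-> return 38

Final answer: 38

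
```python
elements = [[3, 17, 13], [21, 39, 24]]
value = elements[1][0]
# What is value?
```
Trace:
  elements=[[3, 17, 13], [21, 39, 24]]
  elements=[[3, 17, 13], [21, 39, 24]], value=21

Final answer: 21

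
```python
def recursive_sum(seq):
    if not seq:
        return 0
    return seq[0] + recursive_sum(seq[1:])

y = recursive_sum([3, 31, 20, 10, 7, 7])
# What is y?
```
Call trace:
recursive_sum(seq=[3, 31, 20, 10, 7, 7])
  recursive_sum(seq=[31, 20, 10, 7, 7])
    recursive_sum(seq=[20, 10, 7, 7])
      recursive_sum(seq=[10, 7, 7])
        recursive_sum(seq=[7, 7])
          recursive_sum(seq=[7])
            recursive_sum(seq=[])
            -> return 0
          -> return 7
        -> return 14
      -> return 24
    -> return 44
  -> return 75
-> return 78

Final answer: 78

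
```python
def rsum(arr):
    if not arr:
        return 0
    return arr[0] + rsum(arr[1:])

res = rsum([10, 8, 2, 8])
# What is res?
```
Call trace:
rsum(arr=[10, 8, 2, 8])
  rsum(arr=[8, 2, 8])
    rsum(arr=[2, 8])
      rsum(arr=[8])
        rsum(arr=[])
        -> return 0
      -> return 8
    -> return 10
  -> return 18
-> return 28

Final answer: 28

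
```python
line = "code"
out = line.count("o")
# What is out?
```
Trace:
  line='code'
  line='code', out=1

Final answer: 1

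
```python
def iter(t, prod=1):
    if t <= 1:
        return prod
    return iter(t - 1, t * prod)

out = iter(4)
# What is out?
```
Call trace:
iter(t=4, prod=1)
  iter(t=3, prod=4)
    iter(t=2, prod=12)
      iter(t=1, prod=24)
      -> return 24
    -> return 24
  -> return 24
-> return 24

Final answer: 24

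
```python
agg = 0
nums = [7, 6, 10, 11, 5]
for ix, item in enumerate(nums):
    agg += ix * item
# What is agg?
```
Trace:
  agg=0
  agg=0, ix=0, item=7
  agg=6, ix=1, item=6
  agg=26, ix=2, item=10
  agg=59, ix=3, item=11
  agg=79, ix=4, item=5

Final answer: 79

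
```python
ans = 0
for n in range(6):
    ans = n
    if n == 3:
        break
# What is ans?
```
Trace:
  ans=0
  ans=0, n=0
  ans=1, n=1
  ans=2, n=2
  ans=3, n=3

Final answer: 3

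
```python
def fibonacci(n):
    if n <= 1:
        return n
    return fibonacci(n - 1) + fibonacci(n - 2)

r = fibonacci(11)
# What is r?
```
Call trace (a repeated sub-call is expanded the first time; later identical calls just restate its return value):
fibonacci(n=11)
  fibonacci(n=10)
    fibonacci(n=9)
      fibonacci(n=8)
        fibonacci(n=7)
          fibonacci(n=6)
            fibonacci(n=5)
              fibonacci(n=4)
                fibonacci(n=3)
                  fibonacci(n=2)
                    fibonacci(n=1)
                    -> return 1
                    fibonacci(n=0)
                    -> return 0
                  -> return 1
                  fibonacci(n=1)
                  -> return 1
                -> return 2
                fibonacci(n=2) -> return 1  (same call as traced above)
              -> return 3
              fibonacci(n=3) -> return 2  (same call as traced above)
            -> return 5
            fibonacci(n=4) -> return 3  (same call as traced above)
          -> return 8
          fibonacci(n=5) -> return 5  (same call as traced above)
        -> return 13
        fibonacci(n=6) -> return 8  (same call as traced above)
      -> return 21
      fibonacci(n=7) -> return 13  (same call as traced above)
    -> return 34
    fibonacci(n=8) -> return 21  (same call as traced above)
  -> return 55
  fibonacci(n=9) -> return 34  (same call as traced above)
-> return 89

Final answer: 89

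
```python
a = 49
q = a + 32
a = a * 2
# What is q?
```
Trace:
  a=49
  a=49, q=81
  a=98, q=81

Final answer: 81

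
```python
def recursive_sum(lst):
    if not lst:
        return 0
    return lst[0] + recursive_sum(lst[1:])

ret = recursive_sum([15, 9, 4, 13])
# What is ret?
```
Call trace:
recursive_sum(lst=[15, 9, 4, 13])
  recursive_sum(lst=[9, 4, 13])
    recursive_sum(lst=[4, 13])
      recursive_sum(lst=[13])
        recursive_sum(lst=[])
        -> return 0
      -> return 13
    -> return 17
  -> return 26
-> return 41

Final answer: 41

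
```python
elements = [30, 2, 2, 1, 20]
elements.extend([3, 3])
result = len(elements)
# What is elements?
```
Trace:
  elements=[30, 2, 2, 1, 20]
  elements=[30, 2, 2, 1, 20, 3, 3]
  elements=[30, 2, 2, 1, 20, 3, 3], result=7

Final answer: [30, 2, 2, 1, 20, 3, 3]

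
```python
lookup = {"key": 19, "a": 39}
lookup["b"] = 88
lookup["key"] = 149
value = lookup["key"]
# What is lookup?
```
Trace:
  lookup={'key': 19, 'a': 39}
  lookup={'key': 19, 'a': 39, 'b': 88}
  lookup={'key': 149, 'a': 39, 'b': 88}
  lookup={'key': 149, 'a': 39, 'b': 88}, value=149

Final answer: {'key': 149, 'a': 39, 'b': 88}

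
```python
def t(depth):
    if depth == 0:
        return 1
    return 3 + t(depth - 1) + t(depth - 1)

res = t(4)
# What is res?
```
Call trace (a repeated sub-call is expanded the first time; later identical calls just restate its return value):
t(depth=4)
  t(depth=3)
    t(depth=2)
      t(depth=1)
        t(depth=0)
        -> return 1
        t(depth=0)
        -> return 1
      -> return 5
      t(depth=1) -> return 5  (same call as traced above)
    -> return 13
    t(depth=2) -> return 13  (same call as traced above)
  -> return 29
  t(depth=3) -> return 29  (same call as traced above)
-> return 61

Final answer: 61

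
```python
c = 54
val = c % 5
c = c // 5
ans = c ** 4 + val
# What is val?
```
Trace:
  c=54
  c=54, val=4
  c=10, val=4
  c=10, val=4, ans=10004

Final answer: 4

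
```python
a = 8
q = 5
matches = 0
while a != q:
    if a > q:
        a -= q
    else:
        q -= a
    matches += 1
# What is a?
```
Trace:
  a=8
  a=8, q=5
  a=8, q=5, matches=0
  a=3, q=5, matches=1
  a=3, q=2, matches=2
  a=1, q=2, matches=3
  a=1, q=1, matches=4

Final answer: 1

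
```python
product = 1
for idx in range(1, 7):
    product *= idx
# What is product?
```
Trace:
  product=1
  product=1, idx=1
  product=2, idx=2
  product=6, idx=3
  product=24, idx=4
  product=120, idx=5
  product=720, idx=6

Final answer: 720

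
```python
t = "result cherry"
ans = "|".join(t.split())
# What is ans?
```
Trace:
  t='result cherry'
  t='result cherry', ans='result|cherry'

Final answer: 'result|cherry'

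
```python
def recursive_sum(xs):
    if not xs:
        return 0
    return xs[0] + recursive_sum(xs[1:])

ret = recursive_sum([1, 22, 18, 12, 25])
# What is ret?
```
Call trace:
recursive_sum(xs=[1, 22, 18, 12, 25])
  recursive_sum(xs=[22, 18, 12, 25])
    recursive_sum(xs=[18, 12, 25])
      recursive_sum(xs=[12, 25])
        recursive_sum(xs=[25])
          recursive_sum(xs=[])
          -> return 0
        -> return 25
      -> return 37
    -> return 55
  -> return 77
-> return 78

Final answer: 78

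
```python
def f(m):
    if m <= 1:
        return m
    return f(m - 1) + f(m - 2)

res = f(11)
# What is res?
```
Call trace (a repeated sub-call is expanded the first time; later identical calls just restate its return value):
f(m=11)
  f(m=10)
    f(m=9)
      f(m=8)
        f(m=7)
          f(m=6)
            f(m=5)
              f(m=4)
                f(m=3)
                  f(m=2)
                    f(m=1)
                    -> return 1
                    f(m=0)
                    -> return 0
                  -> return 1
                  f(m=1)
                  -> return 1
                -> return 2
                f(m=2) -> return 1  (same call as traced above)
              -> return 3
              f(m=3) -> return 2  (same call as traced above)
            -> return 5
            f(m=4) -> return 3  (same call as traced above)
          -> return 8
          f(m=5) -> return 5  (same call as traced above)
        -> return 13
        f(m=6) -> return 8  (same call as traced above)
      -> return 21
      f(m=7) -> return 13  (same call as traced above)
    -> return 34
    f(m=8) -> return 21  (same call as traced above)
  -> return 55
  f(m=9) -> return 34  (same call as traced above)
-> return 89

Final answer: 89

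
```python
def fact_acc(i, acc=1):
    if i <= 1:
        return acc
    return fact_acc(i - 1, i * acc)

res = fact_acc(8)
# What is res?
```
Call trace:
fact_acc(i=8, acc=1)
  fact_acc(i=7, acc=8)
    fact_acc(i=6, acc=56)
      fact_acc(i=5, acc=336)
        fact_acc(i=4, acc=1680)
          fact_acc(i=3, acc=6720)
            fact_acc(i=2, acc=20160)
              fact_acc(i=1, acc=40320)
              -> return 40320
            -> return 40320
          -> return 40320
        -> return 40320
      -> return 40320
    -> return 40320
  -> return 40320
-> return 40320

Final answer: 40320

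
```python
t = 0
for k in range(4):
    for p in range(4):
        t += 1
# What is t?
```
Trace:
  t=0
  t=1, k=0, p=0
  t=2, k=0, p=1
  t=3, k=0, p=2
  t=4, k=0, p=3
  t=5, k=1, p=0
  t=6, k=1, p=1
  t=7, k=1, p=2
  t=8, k=1, p=3
  t=9, k=2, p=0
  t=10, k=2, p=1
  t=11, k=2, p=2
  t=12, k=2, p=3
  t=13, k=3, p=0
  t=14, k=3, p=1
  t=15, k=3, p=2
  t=16, k=3, p=3

Final answer: 16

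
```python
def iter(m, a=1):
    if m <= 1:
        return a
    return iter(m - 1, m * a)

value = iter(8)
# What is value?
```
Call trace:
iter(m=8, a=1)
  iter(m=7, a=8)
    iter(m=6, a=56)
      iter(m=5, a=336)
        iter(m=4, a=1680)
          iter(m=3, a=6720)
            iter(m=2, a=20160)
              iter(m=1, a=40320)
              -> return 40320
            -> return 40320
          -> return 40320
        -> return 40320
      -> return 40320
    -> return 40320
  -> return 40320
-> return 40320

Final answer: 40320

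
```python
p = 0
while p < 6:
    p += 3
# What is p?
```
Trace:
  p=0
  p=3
  p=6

Final answer: 6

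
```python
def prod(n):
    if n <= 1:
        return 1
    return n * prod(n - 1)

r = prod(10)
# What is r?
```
Call trace:
prod(n=10)
  prod(n=9)
    prod(n=8)
      prod(n=7)
        prod(n=6)
          prod(n=5)
            prod(n=4)
              prod(n=3)
                prod(n=2)
                  prod(n=1)
                  -> return 1
                -> return 2
              -> return 6
            -> return 24
          -> return 120
        -> return 720
      -> return 5040
    -> return 40320
  -> return 362880
-> return 3628800

Final answer: 3628800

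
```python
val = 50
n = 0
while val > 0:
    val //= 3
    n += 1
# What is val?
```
Trace:
  val=50
  val=50, n=0
  val=16, n=1
  val=5, n=2
  val=1, n=3
  val=0, n=4

Final answer: 0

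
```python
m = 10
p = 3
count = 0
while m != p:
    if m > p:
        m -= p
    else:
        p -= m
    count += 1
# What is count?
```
Trace:
  m=10
  m=10, p=3
  m=10, p=3, count=0
  m=7, p=3, count=1
  m=4, p=3, count=2
  m=1, p=3, count=3
  m=1, p=2, count=4
  m=1, p=1, count=5

Final answer: 5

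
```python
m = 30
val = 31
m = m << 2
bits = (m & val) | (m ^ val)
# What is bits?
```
Trace:
  m=30
  m=30, val=31
  m=120, val=31
  m=120, val=31, bits=127

Final answer: 127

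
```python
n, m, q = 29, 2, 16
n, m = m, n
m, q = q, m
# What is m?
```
Trace:
  n=29, m=2, q=16
  n=2, m=29, q=16
  n=2, m=16, q=29

Final answer: 16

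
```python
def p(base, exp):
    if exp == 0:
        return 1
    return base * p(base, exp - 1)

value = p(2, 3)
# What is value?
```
Call trace:
p(base=2, exp=3)
  p(base=2, exp=2)
    p(base=2, exp=1)
      p(base=2, exp=0)
      -> return 1
    -> return 2
  -> return 4
-> return 8

Final answer: 8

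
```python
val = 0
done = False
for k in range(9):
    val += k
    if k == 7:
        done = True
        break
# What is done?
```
Trace:
  val=0
  val=0, done=False
  val=0, done=False, k=0
  val=1, done=False, k=1
  val=3, done=False, k=2
  val=6, done=False, k=3
  val=10, done=False, k=4
  val=15, done=False, k=5
  val=21, done=False, k=6
  val=28, done=True, k=7

Final answer: True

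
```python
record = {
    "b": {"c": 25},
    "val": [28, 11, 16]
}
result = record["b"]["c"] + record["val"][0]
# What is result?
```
Trace:
  record={'b': {'c': 25}, 'val': [28, 11, 16]}
  record={'b': {'c': 25}, 'val': [28, 11, 16]}, result=53

Final answer: 53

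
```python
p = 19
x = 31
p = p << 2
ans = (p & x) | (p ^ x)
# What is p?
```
Trace:
  p=19
  p=19, x=31
  p=76, x=31
  p=76, x=31, ans=95

Final answer: 76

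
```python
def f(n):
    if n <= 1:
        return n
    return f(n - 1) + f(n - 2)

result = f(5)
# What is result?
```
Call trace (a repeated sub-call is expanded the first time; later identical calls just restate its return value):
f(n=5)
  f(n=4)
    f(n=3)
      f(n=2)
        f(n=1)
        -> return 1
        f(n=0)
        -> return 0
      -> return 1
      f(n=1)
      -> return 1
    -> return 2
    f(n=2) -> return 1  (same call as traced above)
  -> return 3
  f(n=3) -> return 2  (same call as traced above)
-> return 5

Final answer: 5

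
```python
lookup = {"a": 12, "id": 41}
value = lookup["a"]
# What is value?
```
Trace:
  lookup={'a': 12, 'id': 41}
  lookup={'a': 12, 'id': 41}, value=12

Final answer: 12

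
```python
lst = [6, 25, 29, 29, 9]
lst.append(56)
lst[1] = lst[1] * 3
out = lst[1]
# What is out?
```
Trace:
  lst=[6, 25, 29, 29, 9]
  lst=[6, 25, 29, 29, 9, 56]
  lst=[6, 75, 29, 29, 9, 56]
  lst=[6, 75, 29, 29, 9, 56], out=75

Final answer: 75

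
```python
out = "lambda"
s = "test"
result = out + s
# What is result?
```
Trace:
  out='lambda'
  out='lambda', s='test'
  out='lambda', s='test', result='lambdatest'

Final answer: 'lambdatest'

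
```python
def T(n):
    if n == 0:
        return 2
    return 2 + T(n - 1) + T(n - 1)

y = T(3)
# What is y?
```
Call trace (a repeated sub-call is expanded the first time; later identical calls just restate its return value):
T(n=3)
  T(n=2)
    T(n=1)
      T(n=0)
      -> return 2
      T(n=0)
      -> return 2
    -> return 6
    T(n=1) -> return 6  (same call as traced above)
  -> return 14
  T(n=2) -> return 14  (same call as traced above)
-> return 30

Final answer: 30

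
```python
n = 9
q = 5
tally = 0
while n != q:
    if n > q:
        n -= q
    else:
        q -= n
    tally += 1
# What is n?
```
Trace:
  n=9
  n=9, q=5
  n=9, q=5, tally=0
  n=4, q=5, tally=1
  n=4, q=1, tally=2
  n=3, q=1, tally=3
  n=2, q=1, tally=4
  n=1, q=1, tally=5

Final answer: 1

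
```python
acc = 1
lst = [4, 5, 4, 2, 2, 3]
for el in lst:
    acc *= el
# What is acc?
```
Trace:
  acc=1
  acc=4, el=4
  acc=20, el=5
  acc=80, el=4
  acc=160, el=2
  acc=320, el=2
  acc=960, el=3

Final answer: 960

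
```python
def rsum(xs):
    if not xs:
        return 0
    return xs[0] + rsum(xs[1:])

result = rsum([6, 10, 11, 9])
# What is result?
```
Call trace:
rsum(xs=[6, 10, 11, 9])
  rsum(xs=[10, 11, 9])
    rsum(xs=[11, 9])
      rsum(xs=[9])
        rsum(xs=[])
        -> return 0
      -> return 9
    -> return 20
  -> return 30
-> return 36

Final answer: 36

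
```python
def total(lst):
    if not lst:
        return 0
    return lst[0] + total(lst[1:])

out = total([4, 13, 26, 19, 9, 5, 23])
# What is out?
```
Call trace:
total(lst=[4, 13, 26, 19, 9, 5, 23])
  total(lst=[13, 26, 19, 9, 5, 23])
    total(lst=[26, 19, 9, 5, 23])
      total(lst=[19, 9, 5, 23])
        total(lst=[9, 5, 23])
          total(lst=[5, 23])
            total(lst=[23])
              total(lst=[])
              -> return 0
            -> return 23
          -> return 28
        -> return 37
      -> return 56
    -> return 82
  -> return 95
-> return 99

Final answer: 99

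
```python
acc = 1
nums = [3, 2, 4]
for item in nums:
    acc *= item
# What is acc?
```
Trace:
  acc=1
  acc=3, item=3
  acc=6, item=2
  acc=24, item=4

Final answer: 24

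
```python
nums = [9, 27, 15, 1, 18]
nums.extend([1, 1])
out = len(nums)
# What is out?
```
Trace:
  nums=[9, 27, 15, 1, 18]
  nums=[9, 27, 15, 1, 18, 1, 1]
  nums=[9, 27, 15, 1, 18, 1, 1], out=7

Final answer: 7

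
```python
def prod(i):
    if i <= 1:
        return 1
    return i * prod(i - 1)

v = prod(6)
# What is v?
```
Call trace:
prod(i=6)
  prod(i=5)
    prod(i=4)
      prod(i=3)
        prod(i=2)
          prod(i=1)
          -> return 1
        -> return 2
      -> return 6
    -> return 24
  -> return 120
-> return 720

Final answer: 720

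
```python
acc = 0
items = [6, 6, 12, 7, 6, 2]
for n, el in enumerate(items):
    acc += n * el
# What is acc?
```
Trace:
  acc=0
  acc=0, n=0, el=6
  acc=6, n=1, el=6
  acc=30, n=2, el=12
  acc=51, n=3, el=7
  acc=75, n=4, el=6
  acc=85, n=5, el=2

Final answer: 85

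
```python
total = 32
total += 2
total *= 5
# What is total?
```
Trace:
  total=32
  total=34
  total=170

Final answer: 170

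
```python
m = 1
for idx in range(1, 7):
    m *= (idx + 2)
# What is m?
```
Trace:
  m=1
  m=3, idx=1
  m=12, idx=2
  m=60, idx=3
  m=360, idx=4
  m=2520, idx=5
  m=20160, idx=6

Final answer: 20160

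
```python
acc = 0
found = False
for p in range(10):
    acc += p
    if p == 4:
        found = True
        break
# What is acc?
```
Trace:
  acc=0
  acc=0, found=False
  acc=0, found=False, p=0
  acc=1, found=False, p=1
  acc=3, found=False, p=2
  acc=6, found=False, p=3
  acc=10, found=True, p=4

Final answer: 10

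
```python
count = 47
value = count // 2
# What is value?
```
Trace:
  count=47
  count=47, value=23

Final answer: 23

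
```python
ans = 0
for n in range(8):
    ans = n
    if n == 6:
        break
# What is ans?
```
Trace:
  ans=0
  ans=0, n=0
  ans=1, n=1
  ans=2, n=2
  ans=3, n=3
  ans=4, n=4
  ans=5, n=5
  ans=6, n=6

Final answer: 6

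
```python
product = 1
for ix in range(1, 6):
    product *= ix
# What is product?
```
Trace:
  product=1
  product=1, ix=1
  product=2, ix=2
  product=6, ix=3
  product=24, ix=4
  product=120, ix=5

Final answer: 120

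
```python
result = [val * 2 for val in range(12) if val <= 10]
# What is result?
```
Trace:
  val=0
  val=1
  val=2
  val=3
  val=4
  val=5
  val=6
  val=7
  val=8
  val=9
  val=10
  val=11
  result=[0, 2, 4, 6, 8, 10, 12, 14, 16, 18, 20]

Final answer: [0, 2, 4, 6, 8, 10, 12, 14, 16, 18, 20]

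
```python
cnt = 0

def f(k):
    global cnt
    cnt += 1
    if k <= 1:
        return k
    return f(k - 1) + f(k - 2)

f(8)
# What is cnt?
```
Call trace (a repeated sub-call is expanded the first time; later identical calls just restate its return value):
f(k=8)
  f(k=7)
    f(k=6)
      f(k=5)
        f(k=4)
          f(k=3)
            f(k=2)
              f(k=1)
              -> return 1
              f(k=0)
              -> return 0
            -> return 1
            f(k=1)
            -> return 1
          -> return 2
          f(k=2) -> return 1  (same call as traced above)
        -> return 3
        f(k=3) -> return 2  (same call as traced above)
      -> return 5
      f(k=4) -> return 3  (same call as traced above)
    -> return 8
    f(k=5) -> return 5  (same call as traced above)
  -> return 13
  f(k=6) -> return 8  (same call as traced above)
-> return 21

cnt is incremented once per call, so count the calls in each subtree. Let C(k) = number of calls made by f(k).
C(0) = C(1) = 1 (base case, no recursion); C(k) = 1 + C(k - 1) + C(k - 2) otherwise.
C(2) = 1 + C(1) + C(0) = 1 + 1 + 1 = 3
C(3) = 1 + C(2) + C(1) = 1 + 3 + 1 = 5
C(4) = 1 + C(3) + C(2) = 1 + 5 + 3 = 9
C(5) = 1 + C(4) + C(3) = 1 + 9 + 5 = 15
C(6) = 1 + C(5) + C(4) = 1 + 15 + 9 = 25
C(7) = 1 + C(6) + C(5) = 1 + 25 + 15 = 41
C(8) = 1 + C(7) + C(6) = 1 + 41 + 25 = 67
cnt = C(8) = 67

Final answer: 67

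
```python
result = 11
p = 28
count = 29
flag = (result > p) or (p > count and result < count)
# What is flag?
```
Trace:
  result=11
  result=11, p=28
  result=11, p=28, count=29
  result=11, p=28, count=29, flag=False

Final answer: False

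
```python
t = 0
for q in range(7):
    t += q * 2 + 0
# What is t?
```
Trace:
  t=0
  t=0, q=0
  t=2, q=1
  t=6, q=2
  t=12, q=3
  t=20, q=4
  t=30, q=5
  t=42, q=6

Final answer: 42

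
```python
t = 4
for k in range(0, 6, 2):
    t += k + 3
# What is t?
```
Trace:
  t=4
  t=7, k=0
  t=12, k=2
  t=19, k=4

Final answer: 19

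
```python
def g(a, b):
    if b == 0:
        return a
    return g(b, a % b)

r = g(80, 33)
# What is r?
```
Call trace:
g(a=80, b=33)
  g(a=33, b=14)
    g(a=14, b=5)
      g(a=5, b=4)
        g(a=4, b=1)
          g(a=1, b=0)
          -> return 1
        -> return 1
      -> return 1
    -> return 1
  -> return 1
-> return 1

Final answer: 1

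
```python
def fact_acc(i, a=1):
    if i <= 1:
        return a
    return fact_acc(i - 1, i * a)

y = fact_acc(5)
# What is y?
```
Call trace:
fact_acc(i=5, a=1)
  fact_acc(i=4, a=5)
    fact_acc(i=3, a=20)
      fact_acc(i=2, a=60)
        fact_acc(i=1, a=120)
        -> return 120
      -> return 120
    -> return 120
  -> return 120
-> return 120

Final answer: 120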